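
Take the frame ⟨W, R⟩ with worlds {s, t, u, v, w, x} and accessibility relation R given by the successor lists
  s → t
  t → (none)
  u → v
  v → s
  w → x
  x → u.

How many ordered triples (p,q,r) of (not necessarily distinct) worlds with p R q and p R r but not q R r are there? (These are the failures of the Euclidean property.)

Enumerating: (s,t,t), (u,v,v), (v,s,s), (w,x,x), (x,u,u).

5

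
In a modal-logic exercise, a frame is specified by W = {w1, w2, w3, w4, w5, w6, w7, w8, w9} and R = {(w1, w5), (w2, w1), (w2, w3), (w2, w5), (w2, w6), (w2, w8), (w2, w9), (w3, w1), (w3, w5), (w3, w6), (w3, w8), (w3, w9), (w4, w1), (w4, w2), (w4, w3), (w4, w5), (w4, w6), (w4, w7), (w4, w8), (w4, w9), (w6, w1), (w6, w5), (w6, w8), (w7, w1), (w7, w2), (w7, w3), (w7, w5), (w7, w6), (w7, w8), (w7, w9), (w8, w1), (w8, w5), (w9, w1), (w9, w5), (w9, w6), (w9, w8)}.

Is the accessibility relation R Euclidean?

Euclidean: no — w2 R w1 and w2 R w3, but not w1 R w3.

No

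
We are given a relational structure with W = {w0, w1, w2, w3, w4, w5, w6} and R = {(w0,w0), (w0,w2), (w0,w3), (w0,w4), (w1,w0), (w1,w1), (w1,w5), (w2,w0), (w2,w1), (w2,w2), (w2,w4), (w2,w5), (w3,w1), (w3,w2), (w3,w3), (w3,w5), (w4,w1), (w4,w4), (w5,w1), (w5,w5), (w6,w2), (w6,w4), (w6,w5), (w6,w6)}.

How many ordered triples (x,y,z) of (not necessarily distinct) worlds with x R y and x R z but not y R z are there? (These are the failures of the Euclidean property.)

Enumerating: (w0,w2,w3), (w0,w3,w0), (w0,w3,w4), (w0,w4,w0), (w0,w4,w2), (w0,w4,w3), (w1,w0,w1), (w1,w0,w5), (w1,w5,w0), (w2,w0,w1), (w2,w0,w5), (w2,w1,w2), … and 20 more.
Total: 32.

32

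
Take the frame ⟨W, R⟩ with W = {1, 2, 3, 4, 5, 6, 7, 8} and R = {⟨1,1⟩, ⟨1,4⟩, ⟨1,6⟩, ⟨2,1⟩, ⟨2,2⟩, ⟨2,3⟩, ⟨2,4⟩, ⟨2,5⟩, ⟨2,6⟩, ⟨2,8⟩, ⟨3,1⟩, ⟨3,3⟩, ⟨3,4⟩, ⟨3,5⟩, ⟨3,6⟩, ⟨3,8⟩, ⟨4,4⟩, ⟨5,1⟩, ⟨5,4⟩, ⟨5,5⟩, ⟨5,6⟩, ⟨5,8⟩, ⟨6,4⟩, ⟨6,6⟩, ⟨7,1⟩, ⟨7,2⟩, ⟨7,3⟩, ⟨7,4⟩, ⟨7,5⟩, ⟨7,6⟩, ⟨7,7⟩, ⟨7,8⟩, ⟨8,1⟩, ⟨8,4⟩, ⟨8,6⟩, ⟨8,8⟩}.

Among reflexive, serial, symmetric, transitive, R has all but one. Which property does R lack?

symmetric

Reflexive: yes — every world is R-related to itself.
Serial: yes — every world has a successor (e.g. 1 R 1).
Symmetric: no — 1 R 4 but not 4 R 1.
Transitive: yes — every two-step R-path is closed by a direct edge.
Only symmetric fails.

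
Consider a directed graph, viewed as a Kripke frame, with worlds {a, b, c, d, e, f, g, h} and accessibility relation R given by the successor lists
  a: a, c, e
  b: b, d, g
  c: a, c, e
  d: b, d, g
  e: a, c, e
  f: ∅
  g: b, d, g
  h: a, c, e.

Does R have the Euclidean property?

Euclidean: yes — any two successors of a common world are R-related.

Yes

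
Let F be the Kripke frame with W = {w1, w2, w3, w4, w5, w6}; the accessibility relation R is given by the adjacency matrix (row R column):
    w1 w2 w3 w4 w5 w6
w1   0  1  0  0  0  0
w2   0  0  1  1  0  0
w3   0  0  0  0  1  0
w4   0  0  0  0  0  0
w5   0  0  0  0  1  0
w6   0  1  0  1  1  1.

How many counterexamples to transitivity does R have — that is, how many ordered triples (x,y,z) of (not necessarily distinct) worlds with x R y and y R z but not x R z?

Enumerating: (w1,w2,w3), (w1,w2,w4), (w2,w3,w5), (w6,w2,w3).

4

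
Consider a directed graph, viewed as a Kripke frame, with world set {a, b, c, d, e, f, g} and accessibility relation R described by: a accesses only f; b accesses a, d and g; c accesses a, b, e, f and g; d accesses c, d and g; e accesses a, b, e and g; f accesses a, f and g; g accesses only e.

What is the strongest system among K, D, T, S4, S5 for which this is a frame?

D

Serial (axiom D): yes — every world has a successor (e.g. a R f).
Reflexive (axiom T): no — a is not related to itself.
Transitive (axiom 4): no — a R f and f R g, but not a R g.
Euclidean (axiom 5): no — b R a and b R d, but not a R d.
So F validates K, D; T would additionally require R to be reflexive. The strongest is D.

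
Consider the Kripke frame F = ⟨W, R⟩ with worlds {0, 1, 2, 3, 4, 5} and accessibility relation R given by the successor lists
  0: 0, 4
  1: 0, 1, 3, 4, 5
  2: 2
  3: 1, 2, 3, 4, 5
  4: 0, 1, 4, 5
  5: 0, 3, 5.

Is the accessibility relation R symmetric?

No

Symmetric: no — 1 R 0 but not 0 R 1.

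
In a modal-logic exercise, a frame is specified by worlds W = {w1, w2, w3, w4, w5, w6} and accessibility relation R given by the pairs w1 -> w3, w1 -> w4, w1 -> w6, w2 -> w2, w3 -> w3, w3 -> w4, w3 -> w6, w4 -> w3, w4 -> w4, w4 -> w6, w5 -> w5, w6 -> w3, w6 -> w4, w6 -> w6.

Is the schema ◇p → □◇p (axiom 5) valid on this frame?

Axiom 5 corresponds to the accessibility relation being Euclidean.
Euclidean: yes — any two successors of a common world are R-related.

Yes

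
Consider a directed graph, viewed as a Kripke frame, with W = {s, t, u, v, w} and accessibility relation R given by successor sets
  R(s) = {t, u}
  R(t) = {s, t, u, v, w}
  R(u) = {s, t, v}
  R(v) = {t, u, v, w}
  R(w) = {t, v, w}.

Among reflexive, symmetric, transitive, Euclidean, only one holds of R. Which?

symmetric

Reflexive: no — s is not related to itself.
Symmetric: yes — every pair in R has its reverse in R.
Transitive: no — s R t and t R v, but not s R v.
Euclidean: no — t R s and t R v, but not s R v.
Only symmetric holds.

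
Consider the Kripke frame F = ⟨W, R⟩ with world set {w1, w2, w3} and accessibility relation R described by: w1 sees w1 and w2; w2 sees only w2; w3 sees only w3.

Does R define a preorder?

Yes

Reflexive: yes — every world is R-related to itself.
Transitive: yes — every two-step R-path is closed by a direct edge.
So R is a preorder.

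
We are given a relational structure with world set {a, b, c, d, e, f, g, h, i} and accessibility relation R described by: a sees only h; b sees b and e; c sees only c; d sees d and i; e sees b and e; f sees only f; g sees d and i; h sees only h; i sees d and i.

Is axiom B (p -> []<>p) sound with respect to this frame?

No

By correspondence theory, B is valid on a frame iff R is symmetric.
Symmetric: no — a R h but not h R a.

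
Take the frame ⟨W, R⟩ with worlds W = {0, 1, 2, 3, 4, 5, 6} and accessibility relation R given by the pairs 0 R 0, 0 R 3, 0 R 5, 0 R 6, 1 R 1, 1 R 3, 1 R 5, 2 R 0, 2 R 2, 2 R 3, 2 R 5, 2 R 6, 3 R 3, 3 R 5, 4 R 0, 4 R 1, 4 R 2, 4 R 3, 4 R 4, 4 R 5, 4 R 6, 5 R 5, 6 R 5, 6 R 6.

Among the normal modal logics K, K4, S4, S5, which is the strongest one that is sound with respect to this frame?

Transitive (axiom 4): yes — every two-step R-path is closed by a direct edge.
Reflexive (axiom T): yes — every world is R-related to itself.
Euclidean (axiom 5): no — 0 R 3 and 0 R 6, but not 3 R 6.
So F validates K, K4, S4; S5 would additionally require R to be Euclidean. The strongest is S4.

S4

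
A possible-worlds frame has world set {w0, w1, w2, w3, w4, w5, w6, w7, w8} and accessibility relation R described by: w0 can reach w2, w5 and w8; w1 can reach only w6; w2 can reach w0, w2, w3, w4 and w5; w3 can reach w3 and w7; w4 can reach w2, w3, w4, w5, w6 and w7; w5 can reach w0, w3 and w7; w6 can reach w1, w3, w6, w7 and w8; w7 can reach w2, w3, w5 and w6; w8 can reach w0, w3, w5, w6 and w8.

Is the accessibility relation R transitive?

No

Transitive: no — w0 R w2 and w2 R w3, but not w0 R w3.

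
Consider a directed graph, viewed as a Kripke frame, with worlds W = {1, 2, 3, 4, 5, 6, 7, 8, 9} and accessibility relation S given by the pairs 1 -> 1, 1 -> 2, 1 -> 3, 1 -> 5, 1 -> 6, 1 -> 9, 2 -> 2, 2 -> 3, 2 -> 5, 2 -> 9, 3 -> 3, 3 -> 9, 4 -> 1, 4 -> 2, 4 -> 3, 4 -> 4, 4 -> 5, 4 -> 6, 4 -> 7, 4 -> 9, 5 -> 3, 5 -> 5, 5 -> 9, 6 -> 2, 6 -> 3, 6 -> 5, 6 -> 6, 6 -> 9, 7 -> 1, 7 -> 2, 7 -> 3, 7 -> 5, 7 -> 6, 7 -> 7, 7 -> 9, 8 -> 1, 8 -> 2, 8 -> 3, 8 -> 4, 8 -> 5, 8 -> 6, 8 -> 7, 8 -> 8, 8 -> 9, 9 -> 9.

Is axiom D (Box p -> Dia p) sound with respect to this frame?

Yes

The schema D characterises exactly the serial frames.
Serial: yes — every world has a successor (e.g. 1 S 1).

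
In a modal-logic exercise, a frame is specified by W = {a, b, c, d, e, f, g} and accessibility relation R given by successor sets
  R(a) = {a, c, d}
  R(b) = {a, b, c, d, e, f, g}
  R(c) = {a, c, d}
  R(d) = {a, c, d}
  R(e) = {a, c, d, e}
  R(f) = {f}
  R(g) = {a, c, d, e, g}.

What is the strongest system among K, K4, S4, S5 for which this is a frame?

S4

Transitive (axiom 4): yes — every two-step R-path is closed by a direct edge.
Reflexive (axiom T): yes — every world is R-related to itself.
Euclidean (axiom 5): no — b R a and b R e, but not a R e.
So F validates K, K4, S4; S5 would additionally require R to be Euclidean. The strongest is S4.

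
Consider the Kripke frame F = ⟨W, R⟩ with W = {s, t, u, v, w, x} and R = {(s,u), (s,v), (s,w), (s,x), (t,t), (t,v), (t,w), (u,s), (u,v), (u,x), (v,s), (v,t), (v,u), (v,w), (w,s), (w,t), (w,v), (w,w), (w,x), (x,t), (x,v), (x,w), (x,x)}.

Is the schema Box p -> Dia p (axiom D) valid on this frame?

The schema D characterises exactly the serial frames.
Serial: yes — every world has a successor (e.g. s R u).

Yes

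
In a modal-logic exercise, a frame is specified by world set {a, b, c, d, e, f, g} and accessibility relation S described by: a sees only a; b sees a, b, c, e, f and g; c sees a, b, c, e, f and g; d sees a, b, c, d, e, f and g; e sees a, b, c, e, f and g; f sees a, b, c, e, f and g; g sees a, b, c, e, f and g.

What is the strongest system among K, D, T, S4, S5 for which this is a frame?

S4

Serial (axiom D): yes — every world has a successor (e.g. a S a).
Reflexive (axiom T): yes — every world is S-related to itself.
Transitive (axiom 4): yes — every two-step S-path is closed by a direct edge.
Euclidean (axiom 5): no — b S a and b S c, but not a S c.
So F validates K, D, T, S4; S5 would additionally require S to be Euclidean. The strongest is S4.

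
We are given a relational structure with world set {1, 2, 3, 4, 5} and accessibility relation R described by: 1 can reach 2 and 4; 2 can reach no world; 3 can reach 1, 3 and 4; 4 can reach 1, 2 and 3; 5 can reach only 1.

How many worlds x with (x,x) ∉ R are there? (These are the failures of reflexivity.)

Enumerating: 1, 2, 4, 5.

4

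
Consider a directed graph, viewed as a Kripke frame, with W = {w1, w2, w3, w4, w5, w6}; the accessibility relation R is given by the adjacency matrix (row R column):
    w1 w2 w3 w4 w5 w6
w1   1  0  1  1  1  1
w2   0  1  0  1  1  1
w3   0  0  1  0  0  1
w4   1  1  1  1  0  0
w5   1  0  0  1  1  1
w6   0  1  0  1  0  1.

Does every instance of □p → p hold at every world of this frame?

Yes

By correspondence theory, T is valid on a frame iff R is reflexive.
Reflexive: yes — every world is R-related to itself.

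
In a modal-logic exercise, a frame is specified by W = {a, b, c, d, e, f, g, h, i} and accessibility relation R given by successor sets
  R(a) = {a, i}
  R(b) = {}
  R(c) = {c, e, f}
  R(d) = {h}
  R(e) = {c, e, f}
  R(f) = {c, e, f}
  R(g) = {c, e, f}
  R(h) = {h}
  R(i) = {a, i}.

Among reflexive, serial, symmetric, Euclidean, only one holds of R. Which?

Reflexive: no — b is not related to itself.
Serial: no — b has no R-successor.
Symmetric: no — d R h but not h R d.
Euclidean: yes — any two successors of a common world are R-related.
Only Euclidean holds.

Euclidean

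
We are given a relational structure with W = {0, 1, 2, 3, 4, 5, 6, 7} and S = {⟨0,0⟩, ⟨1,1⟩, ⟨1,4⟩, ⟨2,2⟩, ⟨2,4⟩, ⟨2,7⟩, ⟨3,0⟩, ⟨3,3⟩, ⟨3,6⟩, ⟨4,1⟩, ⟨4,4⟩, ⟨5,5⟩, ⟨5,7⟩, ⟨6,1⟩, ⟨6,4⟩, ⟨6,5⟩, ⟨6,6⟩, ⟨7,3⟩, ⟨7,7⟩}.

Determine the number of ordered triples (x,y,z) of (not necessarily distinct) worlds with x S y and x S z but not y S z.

Enumerating: (2,4,2), (2,4,7), (2,7,2), (2,7,4), (3,0,3), (3,0,6), (3,6,0), (3,6,3), (5,7,5), (6,1,5), (6,1,6), (6,4,5), (6,4,6), (6,5,1), (6,5,4), (6,5,6), (7,3,7).

17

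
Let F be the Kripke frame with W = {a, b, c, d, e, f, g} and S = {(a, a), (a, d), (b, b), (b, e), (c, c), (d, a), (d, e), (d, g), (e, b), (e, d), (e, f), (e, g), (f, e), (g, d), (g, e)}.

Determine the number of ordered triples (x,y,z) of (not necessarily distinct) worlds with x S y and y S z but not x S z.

24

Enumerating: (a,d,e), (a,d,g), (b,e,d), (b,e,f), (b,e,g), (d,a,d), (d,e,b), (d,e,d), (d,e,f), (d,g,d), (e,b,e), (e,d,a), … and 12 more.
Total: 24.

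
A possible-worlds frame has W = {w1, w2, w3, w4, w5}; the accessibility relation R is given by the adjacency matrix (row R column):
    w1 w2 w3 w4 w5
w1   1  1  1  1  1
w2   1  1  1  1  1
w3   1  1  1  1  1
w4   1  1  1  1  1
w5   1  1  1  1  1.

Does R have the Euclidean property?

Euclidean: yes — any two successors of a common world are R-related.

Yes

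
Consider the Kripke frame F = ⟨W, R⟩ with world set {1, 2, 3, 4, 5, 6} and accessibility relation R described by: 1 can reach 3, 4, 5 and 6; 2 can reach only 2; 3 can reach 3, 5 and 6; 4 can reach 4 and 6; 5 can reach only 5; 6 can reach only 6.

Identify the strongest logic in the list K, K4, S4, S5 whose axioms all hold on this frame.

K4

Transitive (axiom 4): yes — every two-step R-path is closed by a direct edge.
Reflexive (axiom T): no — 1 is not related to itself.
Euclidean (axiom 5): no — 1 R 3 and 1 R 4, but not 3 R 4.
So F validates K, K4; S4 would additionally require R to be reflexive. The strongest is K4.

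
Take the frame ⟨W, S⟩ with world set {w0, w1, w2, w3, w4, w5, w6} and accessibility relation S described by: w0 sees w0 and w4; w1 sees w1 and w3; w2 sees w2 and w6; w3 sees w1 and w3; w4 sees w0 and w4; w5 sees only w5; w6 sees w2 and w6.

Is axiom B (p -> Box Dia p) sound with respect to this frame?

The schema B characterises exactly the symmetric frames.
Symmetric: yes — every pair in S has its reverse in S.

Yes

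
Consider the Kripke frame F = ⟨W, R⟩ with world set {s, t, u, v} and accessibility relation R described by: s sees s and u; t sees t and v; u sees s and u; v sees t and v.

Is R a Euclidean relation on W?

Euclidean: yes — any two successors of a common world are R-related.

Yes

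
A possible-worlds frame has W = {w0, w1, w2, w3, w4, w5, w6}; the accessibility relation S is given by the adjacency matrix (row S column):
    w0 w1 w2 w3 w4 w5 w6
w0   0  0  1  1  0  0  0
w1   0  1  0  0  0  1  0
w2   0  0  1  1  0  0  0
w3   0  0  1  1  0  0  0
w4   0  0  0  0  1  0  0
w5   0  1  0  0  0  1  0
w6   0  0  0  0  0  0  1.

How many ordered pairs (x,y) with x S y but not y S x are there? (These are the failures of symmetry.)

Enumerating: (w0,w2), (w0,w3).

2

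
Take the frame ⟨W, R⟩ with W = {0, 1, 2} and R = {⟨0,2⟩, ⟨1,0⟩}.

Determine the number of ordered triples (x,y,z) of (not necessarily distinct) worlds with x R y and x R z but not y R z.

Enumerating: (0,2,2), (1,0,0).

2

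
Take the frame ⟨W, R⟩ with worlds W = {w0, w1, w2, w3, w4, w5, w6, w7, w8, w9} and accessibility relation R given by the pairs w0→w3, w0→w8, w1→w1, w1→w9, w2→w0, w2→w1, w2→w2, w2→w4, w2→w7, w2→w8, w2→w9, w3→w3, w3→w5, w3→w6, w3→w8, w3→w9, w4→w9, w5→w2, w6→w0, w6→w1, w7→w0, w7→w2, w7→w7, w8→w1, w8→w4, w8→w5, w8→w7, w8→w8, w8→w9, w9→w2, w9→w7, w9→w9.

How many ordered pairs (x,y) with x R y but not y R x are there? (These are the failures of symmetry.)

22

Enumerating: (w0,w3), (w0,w8), (w1,w9), (w2,w0), (w2,w1), (w2,w4), (w2,w8), (w3,w5), (w3,w6), (w3,w8), (w3,w9), (w4,w9), … and 10 more.
Total: 22.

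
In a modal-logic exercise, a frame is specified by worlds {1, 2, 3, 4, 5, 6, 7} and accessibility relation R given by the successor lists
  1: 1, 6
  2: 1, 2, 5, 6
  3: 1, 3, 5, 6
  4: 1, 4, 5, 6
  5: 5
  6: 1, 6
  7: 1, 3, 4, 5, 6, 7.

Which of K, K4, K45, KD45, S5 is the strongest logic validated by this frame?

Transitive (axiom 4): yes — every two-step R-path is closed by a direct edge.
Euclidean (axiom 5): no — 2 R 1 and 2 R 5, but not 1 R 5.
Serial (axiom D): yes — every world has a successor (e.g. 1 R 1).
Reflexive (axiom T): yes — every world is R-related to itself.
So F validates K, K4; K45 would additionally require R to be Euclidean. The strongest is K4.

K4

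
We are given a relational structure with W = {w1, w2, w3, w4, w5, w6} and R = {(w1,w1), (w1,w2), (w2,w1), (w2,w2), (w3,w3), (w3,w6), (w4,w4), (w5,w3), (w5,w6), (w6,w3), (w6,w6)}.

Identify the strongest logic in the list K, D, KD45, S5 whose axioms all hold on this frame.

KD45

Serial (axiom D): yes — every world has a successor (e.g. w1 R w1).
Euclidean (axiom 5): yes — any two successors of a common world are R-related.
Transitive (axiom 4): yes — every two-step R-path is closed by a direct edge.
Reflexive (axiom T): no — w5 is not related to itself.
So F validates K, D, KD45; S5 would additionally require R to be reflexive. The strongest is KD45.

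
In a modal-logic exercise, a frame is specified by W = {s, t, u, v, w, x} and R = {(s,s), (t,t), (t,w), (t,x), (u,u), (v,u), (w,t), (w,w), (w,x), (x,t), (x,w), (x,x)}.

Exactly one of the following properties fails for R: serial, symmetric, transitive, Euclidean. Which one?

symmetric

Serial: yes — every world has a successor (e.g. s R s).
Symmetric: no — v R u but not u R v.
Transitive: yes — every two-step R-path is closed by a direct edge.
Euclidean: yes — any two successors of a common world are R-related.
Only symmetric fails.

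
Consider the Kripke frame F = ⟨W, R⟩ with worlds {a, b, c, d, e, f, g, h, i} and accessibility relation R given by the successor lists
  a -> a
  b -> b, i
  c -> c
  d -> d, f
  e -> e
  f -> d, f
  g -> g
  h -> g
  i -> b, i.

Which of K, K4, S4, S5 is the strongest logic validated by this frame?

Transitive (axiom 4): yes — every two-step R-path is closed by a direct edge.
Reflexive (axiom T): no — h is not related to itself.
Euclidean (axiom 5): yes — any two successors of a common world are R-related.
So F validates K, K4; S4 would additionally require R to be reflexive. The strongest is K4.

K4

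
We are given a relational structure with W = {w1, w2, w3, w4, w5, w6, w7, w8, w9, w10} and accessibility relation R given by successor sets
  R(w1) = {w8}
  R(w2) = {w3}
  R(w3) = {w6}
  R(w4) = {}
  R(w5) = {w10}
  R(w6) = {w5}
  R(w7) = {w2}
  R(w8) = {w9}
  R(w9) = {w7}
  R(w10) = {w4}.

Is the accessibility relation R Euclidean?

Euclidean: no — w1 R w8 and w1 R w8, but not w8 R w8.

No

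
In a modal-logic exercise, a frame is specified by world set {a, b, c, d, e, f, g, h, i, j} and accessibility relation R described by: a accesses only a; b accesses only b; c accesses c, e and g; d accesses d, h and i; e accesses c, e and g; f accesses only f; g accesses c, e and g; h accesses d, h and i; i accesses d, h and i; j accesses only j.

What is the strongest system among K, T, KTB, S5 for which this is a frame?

S5

Reflexive (axiom T): yes — every world is R-related to itself.
Symmetric (axiom B): yes — every pair in R has its reverse in R.
Euclidean (axiom 5): yes — any two successors of a common world are R-related.
So F validates K, T, KTB, S5. The strongest is S5.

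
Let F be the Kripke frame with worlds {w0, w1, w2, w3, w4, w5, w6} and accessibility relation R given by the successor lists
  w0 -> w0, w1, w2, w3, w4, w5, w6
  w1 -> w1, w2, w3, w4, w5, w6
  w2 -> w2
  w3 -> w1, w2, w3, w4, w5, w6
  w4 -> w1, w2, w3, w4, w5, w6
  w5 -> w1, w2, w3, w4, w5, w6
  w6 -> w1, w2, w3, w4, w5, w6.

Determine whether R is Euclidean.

Euclidean: no — w0 R w2 and w0 R w1, but not w2 R w1.

No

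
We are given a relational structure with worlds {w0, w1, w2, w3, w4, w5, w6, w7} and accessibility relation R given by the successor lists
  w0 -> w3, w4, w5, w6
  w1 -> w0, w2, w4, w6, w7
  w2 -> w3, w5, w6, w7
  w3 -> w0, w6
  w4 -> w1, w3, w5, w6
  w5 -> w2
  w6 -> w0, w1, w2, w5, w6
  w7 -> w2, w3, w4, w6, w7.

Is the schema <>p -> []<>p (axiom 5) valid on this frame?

No

The schema 5 characterises exactly the Euclidean frames.
Euclidean: no — w0 R w3 and w0 R w4, but not w3 R w4.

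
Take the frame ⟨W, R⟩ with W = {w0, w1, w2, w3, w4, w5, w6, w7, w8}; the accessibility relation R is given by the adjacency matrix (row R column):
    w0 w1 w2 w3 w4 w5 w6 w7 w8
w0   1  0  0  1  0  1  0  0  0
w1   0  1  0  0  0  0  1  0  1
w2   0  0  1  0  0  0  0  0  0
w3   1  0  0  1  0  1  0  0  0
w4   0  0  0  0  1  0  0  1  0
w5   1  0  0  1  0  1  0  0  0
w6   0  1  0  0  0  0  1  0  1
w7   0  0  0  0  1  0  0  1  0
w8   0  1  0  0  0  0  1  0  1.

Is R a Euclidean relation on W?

Yes

Euclidean: yes — any two successors of a common world are R-related.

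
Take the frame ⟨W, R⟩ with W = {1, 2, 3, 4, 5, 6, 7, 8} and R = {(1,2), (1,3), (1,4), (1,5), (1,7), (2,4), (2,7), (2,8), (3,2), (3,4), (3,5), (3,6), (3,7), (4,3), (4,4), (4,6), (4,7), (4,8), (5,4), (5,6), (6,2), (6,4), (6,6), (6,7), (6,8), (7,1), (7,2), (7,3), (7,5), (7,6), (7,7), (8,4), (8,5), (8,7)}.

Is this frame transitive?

Transitive: no — 1 R 2 and 2 R 8, but not 1 R 8.

No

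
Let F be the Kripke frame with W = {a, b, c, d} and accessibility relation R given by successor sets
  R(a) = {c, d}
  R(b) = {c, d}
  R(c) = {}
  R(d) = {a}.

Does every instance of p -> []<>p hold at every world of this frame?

No

The schema B characterises exactly the symmetric frames.
Symmetric: no — a R c but not c R a.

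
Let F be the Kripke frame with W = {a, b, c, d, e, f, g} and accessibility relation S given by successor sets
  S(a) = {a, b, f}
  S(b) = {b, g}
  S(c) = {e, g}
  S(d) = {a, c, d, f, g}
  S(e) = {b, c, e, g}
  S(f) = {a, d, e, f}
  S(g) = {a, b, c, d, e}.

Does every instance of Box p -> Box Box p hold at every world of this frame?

No

The schema 4 characterises exactly the transitive frames.
Transitive: no — a S b and b S g, but not a S g.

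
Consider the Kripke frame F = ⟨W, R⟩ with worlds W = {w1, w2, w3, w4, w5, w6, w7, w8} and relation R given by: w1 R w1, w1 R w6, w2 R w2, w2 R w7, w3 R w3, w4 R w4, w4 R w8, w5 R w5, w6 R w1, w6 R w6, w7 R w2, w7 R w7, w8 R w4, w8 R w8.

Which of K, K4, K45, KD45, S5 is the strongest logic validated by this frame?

S5

Transitive (axiom 4): yes — every two-step R-path is closed by a direct edge.
Euclidean (axiom 5): yes — any two successors of a common world are R-related.
Serial (axiom D): yes — every world has a successor (e.g. w1 R w1).
Reflexive (axiom T): yes — every world is R-related to itself.
So F validates K, K4, K45, KD45, S5. The strongest is S5.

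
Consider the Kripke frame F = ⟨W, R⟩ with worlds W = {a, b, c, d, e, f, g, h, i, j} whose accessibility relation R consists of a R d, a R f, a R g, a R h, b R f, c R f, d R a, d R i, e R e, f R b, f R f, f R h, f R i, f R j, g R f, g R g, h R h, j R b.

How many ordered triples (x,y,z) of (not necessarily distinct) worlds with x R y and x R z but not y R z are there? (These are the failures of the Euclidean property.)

Enumerating: (a,d,d), (a,d,f), (a,d,g), (a,d,h), (a,f,d), (a,f,g), (a,g,d), (a,g,h), (a,h,d), (a,h,f), (a,h,g), (d,a,a), … and 22 more.
Total: 34.

34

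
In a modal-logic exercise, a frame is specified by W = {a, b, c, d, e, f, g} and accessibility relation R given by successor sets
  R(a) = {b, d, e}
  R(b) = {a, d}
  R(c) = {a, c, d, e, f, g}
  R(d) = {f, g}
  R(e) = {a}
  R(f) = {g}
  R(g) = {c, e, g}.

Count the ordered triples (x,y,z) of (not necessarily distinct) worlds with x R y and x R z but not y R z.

Enumerating: (a,b,b), (a,b,e), (a,d,b), (a,d,d), (a,d,e), (a,e,b), (a,e,d), (a,e,e), (b,a,a), (b,d,a), (b,d,d), (c,a,a), … and 26 more.
Total: 38.

38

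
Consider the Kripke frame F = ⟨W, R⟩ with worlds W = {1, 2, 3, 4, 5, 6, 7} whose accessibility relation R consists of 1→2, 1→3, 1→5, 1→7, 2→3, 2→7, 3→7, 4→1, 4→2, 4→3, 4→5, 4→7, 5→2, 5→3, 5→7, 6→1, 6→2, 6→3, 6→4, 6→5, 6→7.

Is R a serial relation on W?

Serial: no — 7 has no R-successor.

No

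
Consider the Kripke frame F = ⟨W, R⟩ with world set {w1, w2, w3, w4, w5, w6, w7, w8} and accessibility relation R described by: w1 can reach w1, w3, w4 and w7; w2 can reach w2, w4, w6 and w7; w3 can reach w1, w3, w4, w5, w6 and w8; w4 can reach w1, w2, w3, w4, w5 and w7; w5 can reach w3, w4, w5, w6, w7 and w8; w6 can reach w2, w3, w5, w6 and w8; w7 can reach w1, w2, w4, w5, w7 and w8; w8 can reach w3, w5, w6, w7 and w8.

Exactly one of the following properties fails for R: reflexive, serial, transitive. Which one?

transitive

Reflexive: yes — every world is R-related to itself.
Serial: yes — every world has a successor (e.g. w1 R w1).
Transitive: no — w1 R w3 and w3 R w5, but not w1 R w5.
Only transitive fails.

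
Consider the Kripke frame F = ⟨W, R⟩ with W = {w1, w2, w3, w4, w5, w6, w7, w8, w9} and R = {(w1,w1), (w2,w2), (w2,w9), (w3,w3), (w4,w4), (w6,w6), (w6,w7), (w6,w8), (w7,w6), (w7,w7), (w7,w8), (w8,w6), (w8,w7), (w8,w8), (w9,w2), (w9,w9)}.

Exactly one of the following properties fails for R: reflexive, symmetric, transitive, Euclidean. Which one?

reflexive

Reflexive: no — w5 is not related to itself.
Symmetric: yes — every pair in R has its reverse in R.
Transitive: yes — every two-step R-path is closed by a direct edge.
Euclidean: yes — any two successors of a common world are R-related.
Only reflexive fails.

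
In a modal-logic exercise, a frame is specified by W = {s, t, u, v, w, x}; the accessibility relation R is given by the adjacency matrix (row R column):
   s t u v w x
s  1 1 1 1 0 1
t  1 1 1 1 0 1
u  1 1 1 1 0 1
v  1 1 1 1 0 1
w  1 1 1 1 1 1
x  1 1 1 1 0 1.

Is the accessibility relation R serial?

Serial: yes — every world has a successor (e.g. s R s).

Yes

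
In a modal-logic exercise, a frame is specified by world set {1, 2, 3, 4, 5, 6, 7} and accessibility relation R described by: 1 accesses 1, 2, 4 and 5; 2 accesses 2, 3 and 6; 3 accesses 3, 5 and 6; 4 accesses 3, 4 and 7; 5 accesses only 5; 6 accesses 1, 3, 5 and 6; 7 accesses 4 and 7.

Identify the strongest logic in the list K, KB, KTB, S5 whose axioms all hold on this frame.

K

Symmetric (axiom B): no — 1 R 2 but not 2 R 1.
Reflexive (axiom T): yes — every world is R-related to itself.
Euclidean (axiom 5): no — 1 R 2 and 1 R 4, but not 2 R 4.
So F validates K; KB would additionally require R to be symmetric. The strongest is K.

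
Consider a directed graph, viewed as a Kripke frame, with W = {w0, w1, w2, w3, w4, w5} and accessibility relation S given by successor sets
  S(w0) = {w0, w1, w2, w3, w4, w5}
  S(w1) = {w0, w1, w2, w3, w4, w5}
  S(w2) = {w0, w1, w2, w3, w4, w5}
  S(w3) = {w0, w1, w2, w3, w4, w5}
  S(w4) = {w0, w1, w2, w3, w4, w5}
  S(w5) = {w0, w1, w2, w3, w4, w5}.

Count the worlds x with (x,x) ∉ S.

0

S is reflexive; there are no such worlds.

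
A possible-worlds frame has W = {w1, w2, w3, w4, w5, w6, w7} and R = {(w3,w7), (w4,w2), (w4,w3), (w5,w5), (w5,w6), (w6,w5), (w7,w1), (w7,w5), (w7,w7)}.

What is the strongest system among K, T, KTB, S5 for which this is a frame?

Reflexive (axiom T): no — w1 is not related to itself.
Symmetric (axiom B): no — w3 R w7 but not w7 R w3.
Euclidean (axiom 5): no — w4 R w2 and w4 R w3, but not w2 R w3.
So F validates K; T would additionally require R to be reflexive. The strongest is K.

K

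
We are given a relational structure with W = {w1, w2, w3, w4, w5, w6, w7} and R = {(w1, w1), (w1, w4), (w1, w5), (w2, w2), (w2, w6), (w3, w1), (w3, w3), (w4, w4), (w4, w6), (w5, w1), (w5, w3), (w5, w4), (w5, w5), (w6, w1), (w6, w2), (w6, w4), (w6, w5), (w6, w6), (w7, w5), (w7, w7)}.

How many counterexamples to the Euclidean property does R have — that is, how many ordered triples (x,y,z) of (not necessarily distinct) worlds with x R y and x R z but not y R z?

20

Enumerating: (w1,w4,w1), (w1,w4,w5), (w3,w1,w3), (w5,w1,w3), (w5,w3,w4), (w5,w3,w5), (w5,w4,w1), (w5,w4,w3), (w5,w4,w5), (w6,w1,w2), (w6,w1,w6), (w6,w2,w1), … and 8 more.
Total: 20.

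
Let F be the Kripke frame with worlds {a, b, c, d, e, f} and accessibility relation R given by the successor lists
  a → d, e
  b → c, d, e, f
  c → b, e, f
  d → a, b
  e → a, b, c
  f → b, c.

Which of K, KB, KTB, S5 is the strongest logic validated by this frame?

Symmetric (axiom B): yes — every pair in R has its reverse in R.
Reflexive (axiom T): no — a is not related to itself.
Euclidean (axiom 5): no — a R d and a R e, but not d R e.
So F validates K, KB; KTB would additionally require R to be reflexive. The strongest is KB.

KB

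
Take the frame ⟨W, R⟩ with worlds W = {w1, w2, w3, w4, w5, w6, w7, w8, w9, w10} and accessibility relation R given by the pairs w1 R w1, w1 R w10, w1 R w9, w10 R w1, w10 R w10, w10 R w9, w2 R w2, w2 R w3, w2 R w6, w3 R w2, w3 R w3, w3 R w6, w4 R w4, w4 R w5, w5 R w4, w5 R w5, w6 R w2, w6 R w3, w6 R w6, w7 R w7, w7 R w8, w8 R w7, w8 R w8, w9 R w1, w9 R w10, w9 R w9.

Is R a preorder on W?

Reflexive: yes — every world is R-related to itself.
Transitive: yes — every two-step R-path is closed by a direct edge.
So R is a preorder.

Yes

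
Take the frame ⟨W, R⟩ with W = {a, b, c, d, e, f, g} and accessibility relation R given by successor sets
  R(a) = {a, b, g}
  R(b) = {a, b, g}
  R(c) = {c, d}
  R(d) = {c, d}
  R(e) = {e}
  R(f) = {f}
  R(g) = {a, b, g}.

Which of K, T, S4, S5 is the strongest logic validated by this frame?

S5

Reflexive (axiom T): yes — every world is R-related to itself.
Transitive (axiom 4): yes — every two-step R-path is closed by a direct edge.
Euclidean (axiom 5): yes — any two successors of a common world are R-related.
So F validates K, T, S4, S5. The strongest is S5.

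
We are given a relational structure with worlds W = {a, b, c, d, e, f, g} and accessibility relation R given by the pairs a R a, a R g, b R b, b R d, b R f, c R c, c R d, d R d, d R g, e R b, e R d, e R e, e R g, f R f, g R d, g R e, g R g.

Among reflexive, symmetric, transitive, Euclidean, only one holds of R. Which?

reflexive

Reflexive: yes — every world is R-related to itself.
Symmetric: no — a R g but not g R a.
Transitive: no — a R g and g R d, but not a R d.
Euclidean: no — b R d and b R f, but not d R f.
Only reflexive holds.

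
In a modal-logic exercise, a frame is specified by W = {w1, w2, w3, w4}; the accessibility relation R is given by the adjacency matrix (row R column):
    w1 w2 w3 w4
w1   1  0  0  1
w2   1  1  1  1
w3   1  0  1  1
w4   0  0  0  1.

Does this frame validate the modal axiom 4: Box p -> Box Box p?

Axiom 4 corresponds to the accessibility relation being transitive.
Transitive: yes — every two-step R-path is closed by a direct edge.

Yes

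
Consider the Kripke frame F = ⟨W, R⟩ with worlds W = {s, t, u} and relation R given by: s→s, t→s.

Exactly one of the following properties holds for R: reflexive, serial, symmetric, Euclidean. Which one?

Reflexive: no — t is not related to itself.
Serial: no — u has no R-successor.
Symmetric: no — t R s but not s R t.
Euclidean: yes — any two successors of a common world are R-related.
Only Euclidean holds.

Euclidean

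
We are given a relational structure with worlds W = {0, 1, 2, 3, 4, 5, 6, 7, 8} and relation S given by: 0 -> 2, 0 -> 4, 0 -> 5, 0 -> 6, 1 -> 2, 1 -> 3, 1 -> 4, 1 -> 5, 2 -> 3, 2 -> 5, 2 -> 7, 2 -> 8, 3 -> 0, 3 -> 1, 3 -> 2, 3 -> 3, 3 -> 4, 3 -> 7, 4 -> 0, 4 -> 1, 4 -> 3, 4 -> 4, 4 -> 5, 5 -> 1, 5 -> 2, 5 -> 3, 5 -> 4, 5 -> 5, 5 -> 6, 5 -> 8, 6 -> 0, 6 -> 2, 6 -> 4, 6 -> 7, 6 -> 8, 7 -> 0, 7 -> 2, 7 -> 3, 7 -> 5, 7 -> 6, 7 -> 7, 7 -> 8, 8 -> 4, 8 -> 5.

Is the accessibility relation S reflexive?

No

Reflexive: no — 0 is not related to itself.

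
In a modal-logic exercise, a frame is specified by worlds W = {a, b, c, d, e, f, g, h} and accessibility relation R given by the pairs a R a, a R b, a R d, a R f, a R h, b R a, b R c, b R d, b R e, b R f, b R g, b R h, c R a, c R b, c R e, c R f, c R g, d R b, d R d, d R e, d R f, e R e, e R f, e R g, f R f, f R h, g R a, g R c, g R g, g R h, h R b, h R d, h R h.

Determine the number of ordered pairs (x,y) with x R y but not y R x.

Enumerating: (a,d), (a,f), (a,h), (b,e), (b,f), (b,g), (c,a), (c,e), (c,f), (d,e), (d,f), (e,f), (e,g), (f,h), (g,a), (g,h), (h,d).

17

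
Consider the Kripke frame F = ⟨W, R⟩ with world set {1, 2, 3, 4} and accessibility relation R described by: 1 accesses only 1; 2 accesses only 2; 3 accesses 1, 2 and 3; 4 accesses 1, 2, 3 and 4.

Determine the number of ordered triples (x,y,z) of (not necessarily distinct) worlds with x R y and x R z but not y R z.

11

Enumerating: (3,1,2), (3,1,3), (3,2,1), (3,2,3), (4,1,2), (4,1,3), (4,1,4), (4,2,1), (4,2,3), (4,2,4), (4,3,4).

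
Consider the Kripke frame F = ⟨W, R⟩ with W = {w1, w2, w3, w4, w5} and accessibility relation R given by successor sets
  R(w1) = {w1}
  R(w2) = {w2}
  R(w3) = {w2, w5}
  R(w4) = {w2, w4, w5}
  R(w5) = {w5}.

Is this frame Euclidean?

Euclidean: no — w3 R w2 and w3 R w5, but not w2 R w5.

No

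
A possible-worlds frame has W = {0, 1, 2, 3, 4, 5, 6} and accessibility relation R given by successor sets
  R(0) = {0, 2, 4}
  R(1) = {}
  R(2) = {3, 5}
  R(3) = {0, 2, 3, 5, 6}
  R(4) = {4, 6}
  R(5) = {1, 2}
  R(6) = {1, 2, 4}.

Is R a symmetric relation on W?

Symmetric: no — 0 R 2 but not 2 R 0.

No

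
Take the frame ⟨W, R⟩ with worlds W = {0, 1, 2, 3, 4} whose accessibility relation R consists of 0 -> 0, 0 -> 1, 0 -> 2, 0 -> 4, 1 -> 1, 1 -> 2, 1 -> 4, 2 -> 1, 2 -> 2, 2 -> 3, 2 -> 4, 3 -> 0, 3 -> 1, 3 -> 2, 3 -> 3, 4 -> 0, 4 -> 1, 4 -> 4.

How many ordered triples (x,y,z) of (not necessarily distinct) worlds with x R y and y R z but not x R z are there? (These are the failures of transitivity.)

Enumerating: (0,2,3), (1,2,3), (1,4,0), (2,3,0), (2,4,0), (3,0,4), (3,1,4), (3,2,4), (4,0,2), (4,1,2).

10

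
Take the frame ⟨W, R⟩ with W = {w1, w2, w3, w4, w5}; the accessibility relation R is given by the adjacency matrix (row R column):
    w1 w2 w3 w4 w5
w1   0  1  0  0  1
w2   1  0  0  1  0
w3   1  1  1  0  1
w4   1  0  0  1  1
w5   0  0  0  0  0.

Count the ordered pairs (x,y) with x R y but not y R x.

7

Enumerating: (w1,w5), (w2,w4), (w3,w1), (w3,w2), (w3,w5), (w4,w1), (w4,w5).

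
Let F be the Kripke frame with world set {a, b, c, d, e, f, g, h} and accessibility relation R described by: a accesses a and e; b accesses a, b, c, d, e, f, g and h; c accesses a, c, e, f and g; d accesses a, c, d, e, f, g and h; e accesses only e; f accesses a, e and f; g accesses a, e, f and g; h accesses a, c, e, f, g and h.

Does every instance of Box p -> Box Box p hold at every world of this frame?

Yes

Axiom 4 corresponds to the accessibility relation being transitive.
Transitive: yes — every two-step R-path is closed by a direct edge.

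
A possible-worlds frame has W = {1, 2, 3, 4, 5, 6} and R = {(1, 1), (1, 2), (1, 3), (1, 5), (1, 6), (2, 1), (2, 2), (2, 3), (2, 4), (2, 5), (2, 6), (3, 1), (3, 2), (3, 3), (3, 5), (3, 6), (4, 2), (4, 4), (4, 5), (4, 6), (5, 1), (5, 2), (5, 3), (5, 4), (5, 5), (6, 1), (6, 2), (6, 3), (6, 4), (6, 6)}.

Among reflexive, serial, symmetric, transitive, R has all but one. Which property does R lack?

transitive

Reflexive: yes — every world is R-related to itself.
Serial: yes — every world has a successor (e.g. 1 R 1).
Symmetric: yes — every pair in R has its reverse in R.
Transitive: no — 1 R 2 and 2 R 4, but not 1 R 4.
Only transitive fails.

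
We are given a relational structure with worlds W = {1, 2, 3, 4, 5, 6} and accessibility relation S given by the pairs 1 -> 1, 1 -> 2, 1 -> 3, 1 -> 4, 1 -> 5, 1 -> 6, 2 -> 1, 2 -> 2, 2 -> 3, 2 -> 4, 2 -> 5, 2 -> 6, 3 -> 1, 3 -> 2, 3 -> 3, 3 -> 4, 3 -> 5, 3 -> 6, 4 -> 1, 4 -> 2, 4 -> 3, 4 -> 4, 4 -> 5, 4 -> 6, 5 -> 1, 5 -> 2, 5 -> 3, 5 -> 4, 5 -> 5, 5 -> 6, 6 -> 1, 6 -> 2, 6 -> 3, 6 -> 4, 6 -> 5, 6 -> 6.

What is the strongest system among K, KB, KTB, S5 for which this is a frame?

Symmetric (axiom B): yes — every pair in S has its reverse in S.
Reflexive (axiom T): yes — every world is S-related to itself.
Euclidean (axiom 5): yes — any two successors of a common world are S-related.
So F validates K, KB, KTB, S5. The strongest is S5.

S5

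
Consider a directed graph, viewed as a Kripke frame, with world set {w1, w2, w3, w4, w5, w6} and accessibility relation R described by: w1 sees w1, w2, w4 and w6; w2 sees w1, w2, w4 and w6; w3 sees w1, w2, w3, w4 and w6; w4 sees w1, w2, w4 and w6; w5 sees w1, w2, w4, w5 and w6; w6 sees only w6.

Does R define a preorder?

Yes

Reflexive: yes — every world is R-related to itself.
Transitive: yes — every two-step R-path is closed by a direct edge.
So R is a preorder.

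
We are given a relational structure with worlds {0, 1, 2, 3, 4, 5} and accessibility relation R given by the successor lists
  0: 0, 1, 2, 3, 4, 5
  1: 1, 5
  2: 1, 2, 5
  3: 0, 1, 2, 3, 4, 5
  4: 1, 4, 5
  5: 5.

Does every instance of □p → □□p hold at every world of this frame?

Yes

The schema 4 characterises exactly the transitive frames.
Transitive: yes — every two-step R-path is closed by a direct edge.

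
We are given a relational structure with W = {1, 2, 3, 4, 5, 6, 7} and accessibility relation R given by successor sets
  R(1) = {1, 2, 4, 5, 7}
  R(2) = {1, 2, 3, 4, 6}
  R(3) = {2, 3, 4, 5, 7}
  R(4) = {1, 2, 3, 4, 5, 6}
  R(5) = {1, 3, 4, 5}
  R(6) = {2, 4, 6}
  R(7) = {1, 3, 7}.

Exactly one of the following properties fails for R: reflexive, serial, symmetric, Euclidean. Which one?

Euclidean

Reflexive: yes — every world is R-related to itself.
Serial: yes — every world has a successor (e.g. 1 R 1).
Symmetric: yes — every pair in R has its reverse in R.
Euclidean: no — 1 R 2 and 1 R 5, but not 2 R 5.
Only Euclidean fails.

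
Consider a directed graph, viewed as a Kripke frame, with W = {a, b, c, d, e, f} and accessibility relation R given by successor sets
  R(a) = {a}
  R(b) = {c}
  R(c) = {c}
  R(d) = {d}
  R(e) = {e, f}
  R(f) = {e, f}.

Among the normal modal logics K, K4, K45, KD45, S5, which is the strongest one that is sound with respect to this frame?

Transitive (axiom 4): yes — every two-step R-path is closed by a direct edge.
Euclidean (axiom 5): yes — any two successors of a common world are R-related.
Serial (axiom D): yes — every world has a successor (e.g. a R a).
Reflexive (axiom T): no — b is not related to itself.
So F validates K, K4, K45, KD45; S5 would additionally require R to be reflexive. The strongest is KD45.

KD45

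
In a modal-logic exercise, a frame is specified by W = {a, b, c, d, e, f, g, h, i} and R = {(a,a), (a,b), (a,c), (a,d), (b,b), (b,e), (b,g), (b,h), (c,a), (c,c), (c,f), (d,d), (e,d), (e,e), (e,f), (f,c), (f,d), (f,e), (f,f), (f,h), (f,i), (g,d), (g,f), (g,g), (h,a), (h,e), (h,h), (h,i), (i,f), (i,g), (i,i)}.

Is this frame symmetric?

No

Symmetric: no — a R b but not b R a.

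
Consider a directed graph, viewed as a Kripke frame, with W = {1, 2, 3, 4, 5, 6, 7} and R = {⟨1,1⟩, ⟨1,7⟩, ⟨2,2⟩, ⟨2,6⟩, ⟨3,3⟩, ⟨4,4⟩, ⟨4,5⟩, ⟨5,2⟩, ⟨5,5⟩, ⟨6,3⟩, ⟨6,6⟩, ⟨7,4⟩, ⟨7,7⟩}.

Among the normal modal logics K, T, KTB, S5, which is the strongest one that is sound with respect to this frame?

Reflexive (axiom T): yes — every world is R-related to itself.
Symmetric (axiom B): no — 1 R 7 but not 7 R 1.
Euclidean (axiom 5): no — 1 R 7 and 1 R 1, but not 7 R 1.
So F validates K, T; KTB would additionally require R to be symmetric. The strongest is T.

T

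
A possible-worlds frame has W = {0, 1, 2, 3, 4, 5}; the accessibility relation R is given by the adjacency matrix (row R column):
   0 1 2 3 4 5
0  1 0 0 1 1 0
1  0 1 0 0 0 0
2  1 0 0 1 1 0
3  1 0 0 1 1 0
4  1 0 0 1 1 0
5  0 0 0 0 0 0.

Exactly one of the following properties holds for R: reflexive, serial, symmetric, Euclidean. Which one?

Euclidean

Reflexive: no — 2 is not related to itself.
Serial: no — 5 has no R-successor.
Symmetric: no — 2 R 0 but not 0 R 2.
Euclidean: yes — any two successors of a common world are R-related.
Only Euclidean holds.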